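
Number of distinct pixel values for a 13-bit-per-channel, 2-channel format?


Total bits = 13 bits/channel × 2 channels = 26 bits
Distinct pixel values = 2^26
= 67,108,864 pixel values


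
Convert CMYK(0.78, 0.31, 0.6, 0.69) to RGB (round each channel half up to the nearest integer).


R = 255 × (1-C) × (1-K) = 255 × 0.22 × 0.31 = 17.391 → 17
G = 255 × (1-M) × (1-K) = 255 × 0.69 × 0.31 = 54.5445 → 55
B = 255 × (1-Y) × (1-K) = 255 × 0.40 × 0.31 = 31.62 → 32
= RGB(17, 55, 32)


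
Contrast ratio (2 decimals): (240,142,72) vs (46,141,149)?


Linearize each sRGB channel c=v/255: c/12.92 if c ≤ 0.04045 else ((c+0.055)/1.055)^2.4
L = 0.2126×R_lin + 0.7152×G_lin + 0.0722×B_lin
Color 1 (240,142,72):
  R=240: 240/255≈0.9412 > 0.04045 → ((0.9412+0.055)/1.055)^2.4 ≈ 0.87137
  G=142: 142/255≈0.5569 > 0.04045 → ((0.5569+0.055)/1.055)^2.4 ≈ 0.27050
  B=72: 72/255≈0.2824 > 0.04045 → ((0.2824+0.055)/1.055)^2.4 ≈ 0.06480
  L1 = 0.2126×0.87137 + 0.7152×0.27050 + 0.0722×0.06480 ≈ 0.38339
Color 2 (46,141,149):
  R=46: 46/255≈0.1804 > 0.04045 → ((0.1804+0.055)/1.055)^2.4 ≈ 0.02732
  G=141: 141/255≈0.5529 > 0.04045 → ((0.5529+0.055)/1.055)^2.4 ≈ 0.26636
  B=149: 149/255≈0.5843 > 0.04045 → ((0.5843+0.055)/1.055)^2.4 ≈ 0.30054
  L2 = 0.2126×0.02732 + 0.7152×0.26636 + 0.0722×0.30054 ≈ 0.21801
Lighter = 0.38339, Darker = 0.21801
Ratio = (L_lighter + 0.05) / (L_darker + 0.05)
Ratio = (0.38339 + 0.05) / (0.21801 + 0.05) = 0.43339 / 0.26801 ≈ 1.6171
Ratio ≈ 1.62:1


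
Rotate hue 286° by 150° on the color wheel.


New hue = (H + rotation) mod 360
New hue = (286 + 150) mod 360
= 436 mod 360
= 76°


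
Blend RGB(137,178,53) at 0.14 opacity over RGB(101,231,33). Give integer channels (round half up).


C = α×F + (1-α)×B, with 1-α = 0.86
R: 0.14×137 + 0.86×101 = 19.18 + 86.86 = 106.04 → 106
G: 0.14×178 + 0.86×231 = 24.92 + 198.66 = 223.58 → 224
B: 0.14×53 + 0.86×33 = 7.42 + 28.38 = 35.80 → 36
= RGB(106, 224, 36)


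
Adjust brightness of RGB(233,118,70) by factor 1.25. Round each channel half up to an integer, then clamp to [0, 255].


Multiply each channel by 1.25, round half up, clamp to [0, 255]
R: 233×1.25 = 291.25 → round → 291 → clamp → 255
G: 118×1.25 = 147.5 → round → 148
B: 70×1.25 = 87.5 → round → 88
= RGB(255, 148, 88)


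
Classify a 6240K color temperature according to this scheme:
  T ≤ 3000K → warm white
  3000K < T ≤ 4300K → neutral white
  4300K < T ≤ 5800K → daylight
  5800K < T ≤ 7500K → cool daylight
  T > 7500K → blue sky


Temperature: 6240K
5800K < 6240K ≤ 7500K → cool daylight
Classification: cool daylight


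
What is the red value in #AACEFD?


Color: #AACEFD
R = AA = 170
G = CE = 206
B = FD = 253
Red = 170


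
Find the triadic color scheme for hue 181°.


Triadic: equally spaced at 120° intervals
H1 = 181°
H2 = (181 + 120) mod 360 = 301°
H3 = (181 + 240) mod 360 = 61°
Triadic = 181°, 301°, 61°


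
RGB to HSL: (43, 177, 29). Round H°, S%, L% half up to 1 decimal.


Normalize: R'=43/255≈0.1686, G'=177/255≈0.6941, B'=29/255≈0.1137
Max=177/255, Min=29/255, Δ=Max-Min=148/255
L = (Max+Min)/2 = (177+29)/510 = 206/510 = 0.40392… → L = 40.4%
L ≤ 0.5 → S = Δ/(Max+Min) = 148/(177+29) = 148/206 = 0.71844… → S = 71.8%
(the 1/255 factors cancel in S and H, so raw channel differences can be used)
Max is G' → H = 60 × ((B-R)/Δ + 2) = 60 × ((29-43)/148 + 2)
  -14/148 + 2 = -0.0945… + 2 = 1.9054…
  H = 60 × 1.9054… = 114.324…° → H = 114.3°
= HSL(114.3°, 71.8%, 40.4%)


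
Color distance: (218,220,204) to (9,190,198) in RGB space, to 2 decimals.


d = √[(R₁-R₂)² + (G₁-G₂)² + (B₁-B₂)²]
d = √[(218-9)² + (220-190)² + (204-198)²]
d = √[43681 + 900 + 36]
d = √44617
d ≈ 211.23


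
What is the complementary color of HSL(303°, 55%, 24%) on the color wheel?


Complement = opposite side of color wheel = hue + 180°
H' = (303 + 180) mod 360 = 123°
S and L unchanged.
= HSL(123°, 55%, 24%)


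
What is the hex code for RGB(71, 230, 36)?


R = 71 → 47 (hex)
G = 230 → E6 (hex)
B = 36 → 24 (hex)
Hex = #47E624


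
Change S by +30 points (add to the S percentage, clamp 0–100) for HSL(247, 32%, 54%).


Original S = 32%
Adjustment = +30 percentage points
New S = 32 + (30) = 62
Clamp to [0, 100] → 62
= HSL(247°, 62%, 54%)


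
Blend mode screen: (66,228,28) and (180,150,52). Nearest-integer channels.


Screen: C = 255 - (255-A)×(255-B)/255, rounded to nearest integer
R: 255 - (255-66)×(255-180)/255 = 255 - 14175/255 ≈ 255 - 55.588 = 199.412 → 199
G: 255 - (255-228)×(255-150)/255 = 255 - 2835/255 ≈ 255 - 11.118 = 243.882 → 244
B: 255 - (255-28)×(255-52)/255 = 255 - 46081/255 ≈ 255 - 180.710 = 74.290 → 74
= RGB(199, 244, 74)


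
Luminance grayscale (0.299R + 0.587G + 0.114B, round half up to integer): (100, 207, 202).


Gray = 0.299×R + 0.587×G + 0.114×B
Gray = 0.299×100 + 0.587×207 + 0.114×202
Gray = 29.900 + 121.509 + 23.028
Gray = 174.437 → round half up → 174
Gray = 174


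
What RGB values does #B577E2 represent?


B5 → 181 (R)
77 → 119 (G)
E2 → 226 (B)
= RGB(181, 119, 226)


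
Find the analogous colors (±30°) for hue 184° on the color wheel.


Base hue: 184°
Left analog: (184 - 30) mod 360 = 154°
Right analog: (184 + 30) mod 360 = 214°
Analogous hues = 154° and 214°


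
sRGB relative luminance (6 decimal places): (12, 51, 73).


Linearize each channel (sRGB transfer function): c = v/255; c_lin = c/12.92 if c ≤ 0.04045, else ((c+0.055)/1.055)^2.4
  R: 12/255 ≈ 0.047059 > 0.04045 → ((0.047059+0.055)/1.055)^2.4 ≈ 0.003677
  G: 51/255 ≈ 0.200000 > 0.04045 → ((0.200000+0.055)/1.055)^2.4 ≈ 0.033105
  B: 73/255 ≈ 0.286275 > 0.04045 → ((0.286275+0.055)/1.055)^2.4 ≈ 0.066626
R_lin = 0.003677, G_lin = 0.033105, B_lin = 0.066626
L = 0.2126×R + 0.7152×G + 0.0722×B
L = 0.2126×0.003677 + 0.7152×0.033105 + 0.0722×0.066626
L ≈ 0.029269


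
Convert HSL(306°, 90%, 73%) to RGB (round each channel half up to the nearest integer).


H=306°, S=0.90, L=0.73
C = (1-|2L-1|)×S = (1-|0.46|)×0.90 = 0.486
H' = H/60 = 306/60 ≈ 5.1000; X = C×(1-|H' mod 2 - 1|) = 0.4374
m = L - C/2 = 0.73 - 0.243 = 0.487
Sector ⌊H'⌋ = 5 → (R',G',B') = (0.486, 0.0, 0.4374)
RGB = ((R'+m)×255, (G'+m)×255, (B'+m)×255) = (248.115, 124.185, 235.722)
Round half up → RGB(248, 124, 236)


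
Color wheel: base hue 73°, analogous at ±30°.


Base hue: 73°
Left analog: (73 - 30) mod 360 = 43°
Right analog: (73 + 30) mod 360 = 103°
Analogous hues = 43° and 103°


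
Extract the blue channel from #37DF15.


Color: #37DF15
R = 37 = 55
G = DF = 223
B = 15 = 21
Blue = 21


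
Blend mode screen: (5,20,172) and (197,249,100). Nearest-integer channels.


Screen: C = 255 - (255-A)×(255-B)/255, rounded to nearest integer
R: 255 - (255-5)×(255-197)/255 = 255 - 14500/255 ≈ 255 - 56.863 = 198.137 → 198
G: 255 - (255-20)×(255-249)/255 = 255 - 1410/255 ≈ 255 - 5.529 = 249.471 → 249
B: 255 - (255-172)×(255-100)/255 = 255 - 12865/255 ≈ 255 - 50.451 = 204.549 → 205
= RGB(198, 249, 205)


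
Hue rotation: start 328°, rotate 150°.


New hue = (H + rotation) mod 360
New hue = (328 + 150) mod 360
= 478 mod 360
= 118°


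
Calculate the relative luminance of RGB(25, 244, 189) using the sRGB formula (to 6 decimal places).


Linearize each channel (sRGB transfer function): c = v/255; c_lin = c/12.92 if c ≤ 0.04045, else ((c+0.055)/1.055)^2.4
  R: 25/255 ≈ 0.098039 > 0.04045 → ((0.098039+0.055)/1.055)^2.4 ≈ 0.009721
  G: 244/255 ≈ 0.956863 > 0.04045 → ((0.956863+0.055)/1.055)^2.4 ≈ 0.904661
  B: 189/255 ≈ 0.741176 > 0.04045 → ((0.741176+0.055)/1.055)^2.4 ≈ 0.508881
R_lin = 0.009721, G_lin = 0.904661, B_lin = 0.508881
L = 0.2126×R + 0.7152×G + 0.0722×B
L = 0.2126×0.009721 + 0.7152×0.904661 + 0.0722×0.508881
L ≈ 0.685822


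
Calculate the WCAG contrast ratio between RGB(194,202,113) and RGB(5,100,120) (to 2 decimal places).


Linearize each sRGB channel c=v/255: c/12.92 if c ≤ 0.04045 else ((c+0.055)/1.055)^2.4
L = 0.2126×R_lin + 0.7152×G_lin + 0.0722×B_lin
Color 1 (194,202,113):
  R=194: 194/255≈0.7608 > 0.04045 → ((0.7608+0.055)/1.055)^2.4 ≈ 0.53948
  G=202: 202/255≈0.7922 > 0.04045 → ((0.7922+0.055)/1.055)^2.4 ≈ 0.59062
  B=113: 113/255≈0.4431 > 0.04045 → ((0.4431+0.055)/1.055)^2.4 ≈ 0.16513
  L1 = 0.2126×0.53948 + 0.7152×0.59062 + 0.0722×0.16513 ≈ 0.54903
Color 2 (5,100,120):
  R=5: 5/255≈0.0196 ≤ 0.04045 → 0.0196/12.92 ≈ 0.00152
  G=100: 100/255≈0.3922 > 0.04045 → ((0.3922+0.055)/1.055)^2.4 ≈ 0.12744
  B=120: 120/255≈0.4706 > 0.04045 → ((0.4706+0.055)/1.055)^2.4 ≈ 0.18782
  L2 = 0.2126×0.00152 + 0.7152×0.12744 + 0.0722×0.18782 ≈ 0.10503
Lighter = 0.54903, Darker = 0.10503
Ratio = (L_lighter + 0.05) / (L_darker + 0.05)
Ratio = (0.54903 + 0.05) / (0.10503 + 0.05) = 0.59903 / 0.15503 ≈ 3.8640
Ratio ≈ 3.86:1


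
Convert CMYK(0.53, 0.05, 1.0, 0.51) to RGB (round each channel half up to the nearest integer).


R = 255 × (1-C) × (1-K) = 255 × 0.47 × 0.49 = 58.7265 → 59
G = 255 × (1-M) × (1-K) = 255 × 0.95 × 0.49 = 118.7025 → 119
B = 255 × (1-Y) × (1-K) = 255 × 0.00 × 0.49 = 0
= RGB(59, 119, 0)


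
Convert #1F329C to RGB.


1F → 31 (R)
32 → 50 (G)
9C → 156 (B)
= RGB(31, 50, 156)


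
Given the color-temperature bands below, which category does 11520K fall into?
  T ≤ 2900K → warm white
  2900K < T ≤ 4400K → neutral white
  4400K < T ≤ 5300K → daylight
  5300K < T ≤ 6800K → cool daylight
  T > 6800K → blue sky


Temperature: 11520K
11520K > 6800K → blue sky
Classification: blue sky


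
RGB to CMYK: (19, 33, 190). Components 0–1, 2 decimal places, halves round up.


R'=19/255≈0.0745, G'=33/255≈0.1294, B'=190/255≈0.7451
K = 1 - max(R',G',B') = 1 - 190/255 = 65/255 = 0.25490… → 0.25
(1-R'-K)/(1-K) simplifies to (max-R)/max with max = 190:
C = (190-19)/190 = 171/190 = 0.9 → 0.90
M = (190-33)/190 = 157/190 = 0.82631… → 0.83
Y = (190-190)/190 = 0/190 = 0 → 0.00
= CMYK(0.90, 0.83, 0.00, 0.25)


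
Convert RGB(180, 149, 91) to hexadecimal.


R = 180 → B4 (hex)
G = 149 → 95 (hex)
B = 91 → 5B (hex)
Hex = #B4955B


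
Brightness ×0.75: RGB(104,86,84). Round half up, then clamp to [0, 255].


Multiply each channel by 0.75, round half up, clamp to [0, 255]
R: 104×0.75 = 78
G: 86×0.75 = 64.5 → round → 65
B: 84×0.75 = 63
= RGB(78, 65, 63)


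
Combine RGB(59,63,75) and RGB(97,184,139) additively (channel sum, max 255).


Additive: each channel = min(255, C₁+C₂)
R: 59+97 = 156 → 156
G: 63+184 = 247 → 247
B: 75+139 = 214 → 214
= RGB(156, 247, 214)


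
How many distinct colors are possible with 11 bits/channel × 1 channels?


Total bits = 11 bits/channel × 1 channels = 11 bits
Distinct colors = 2^11
= 2,048 colors


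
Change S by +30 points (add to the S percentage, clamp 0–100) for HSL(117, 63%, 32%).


Original S = 63%
Adjustment = +30 percentage points
New S = 63 + (30) = 93
Clamp to [0, 100] → 93
= HSL(117°, 93%, 32%)


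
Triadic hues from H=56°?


Triadic: equally spaced at 120° intervals
H1 = 56°
H2 = (56 + 120) mod 360 = 176°
H3 = (56 + 240) mod 360 = 296°
Triadic = 56°, 176°, 296°


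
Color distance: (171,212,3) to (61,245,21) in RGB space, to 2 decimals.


d = √[(R₁-R₂)² + (G₁-G₂)² + (B₁-B₂)²]
d = √[(171-61)² + (212-245)² + (3-21)²]
d = √[12100 + 1089 + 324]
d = √13513
d ≈ 116.25


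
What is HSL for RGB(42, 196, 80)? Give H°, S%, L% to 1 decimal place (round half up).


Normalize: R'=42/255≈0.1647, G'=196/255≈0.7686, B'=80/255≈0.3137
Max=196/255, Min=42/255, Δ=Max-Min=154/255
L = (Max+Min)/2 = (196+42)/510 = 238/510 = 0.46666… → L = 46.7%
L ≤ 0.5 → S = Δ/(Max+Min) = 154/(196+42) = 154/238 = 0.64705… → S = 64.7%
(the 1/255 factors cancel in S and H, so raw channel differences can be used)
Max is G' → H = 60 × ((B-R)/Δ + 2) = 60 × ((80-42)/154 + 2)
  38/154 + 2 = 0.2467… + 2 = 2.2467…
  H = 60 × 2.2467… = 134.805…° → H = 134.8°
= HSL(134.8°, 64.7%, 46.7%)


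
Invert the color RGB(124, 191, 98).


Invert: (255-R, 255-G, 255-B)
R: 255-124 = 131
G: 255-191 = 64
B: 255-98 = 157
= RGB(131, 64, 157)


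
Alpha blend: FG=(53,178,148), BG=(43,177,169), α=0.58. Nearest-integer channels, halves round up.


C = α×F + (1-α)×B, with 1-α = 0.42
R: 0.58×53 + 0.42×43 = 30.74 + 18.06 = 48.80 → 49
G: 0.58×178 + 0.42×177 = 103.24 + 74.34 = 177.58 → 178
B: 0.58×148 + 0.42×169 = 85.84 + 70.98 = 156.82 → 157
= RGB(49, 178, 157)


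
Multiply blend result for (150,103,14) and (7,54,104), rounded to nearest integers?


Multiply: C = A×B/255, rounded to nearest integer
R: 150×7/255 = 1050/255 ≈ 4.118 → 4
G: 103×54/255 = 5562/255 ≈ 21.812 → 22
B: 14×104/255 = 1456/255 ≈ 5.710 → 6
= RGB(4, 22, 6)


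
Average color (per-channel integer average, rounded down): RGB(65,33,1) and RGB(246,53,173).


Midpoint: each channel = ⌊(C₁+C₂)/2⌋
R: ⌊(65+246)/2⌋ = 155
G: ⌊(33+53)/2⌋ = 43
B: ⌊(1+173)/2⌋ = 87
= RGB(155, 43, 87)


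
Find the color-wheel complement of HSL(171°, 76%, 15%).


Complement = opposite side of color wheel = hue + 180°
H' = (171 + 180) mod 360 = 351°
S and L unchanged.
= HSL(351°, 76%, 15%)


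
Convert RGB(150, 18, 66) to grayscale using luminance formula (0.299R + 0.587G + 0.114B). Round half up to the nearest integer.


Gray = 0.299×R + 0.587×G + 0.114×B
Gray = 0.299×150 + 0.587×18 + 0.114×66
Gray = 44.850 + 10.566 + 7.524
Gray = 62.940 → round half up → 63
Gray = 63


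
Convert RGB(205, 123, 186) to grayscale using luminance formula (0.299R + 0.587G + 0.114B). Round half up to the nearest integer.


Gray = 0.299×R + 0.587×G + 0.114×B
Gray = 0.299×205 + 0.587×123 + 0.114×186
Gray = 61.295 + 72.201 + 21.204
Gray = 154.700 → round half up → 155
Gray = 155


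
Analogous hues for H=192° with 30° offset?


Base hue: 192°
Left analog: (192 - 30) mod 360 = 162°
Right analog: (192 + 30) mod 360 = 222°
Analogous hues = 162° and 222°


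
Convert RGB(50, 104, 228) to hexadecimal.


R = 50 → 32 (hex)
G = 104 → 68 (hex)
B = 228 → E4 (hex)
Hex = #3268E4


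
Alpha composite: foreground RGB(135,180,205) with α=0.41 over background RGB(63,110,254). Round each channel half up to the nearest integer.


C = α×F + (1-α)×B, with 1-α = 0.59
R: 0.41×135 + 0.59×63 = 55.35 + 37.17 = 92.52 → 93
G: 0.41×180 + 0.59×110 = 73.80 + 64.90 = 138.70 → 139
B: 0.41×205 + 0.59×254 = 84.05 + 149.86 = 233.91 → 234
= RGB(93, 139, 234)


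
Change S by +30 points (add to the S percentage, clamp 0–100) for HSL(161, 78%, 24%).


Original S = 78%
Adjustment = +30 percentage points
New S = 78 + (30) = 108
Clamp to [0, 100] → 100
= HSL(161°, 100%, 24%)


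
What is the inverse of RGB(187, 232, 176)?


Invert: (255-R, 255-G, 255-B)
R: 255-187 = 68
G: 255-232 = 23
B: 255-176 = 79
= RGB(68, 23, 79)


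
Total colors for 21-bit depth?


Colors = 2^bits = 2^21
= 2,097,152 colors


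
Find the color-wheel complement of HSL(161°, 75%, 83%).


Complement = opposite side of color wheel = hue + 180°
H' = (161 + 180) mod 360 = 341°
S and L unchanged.
= HSL(341°, 75%, 83%)


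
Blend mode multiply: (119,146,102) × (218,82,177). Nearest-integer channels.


Multiply: C = A×B/255, rounded to nearest integer
R: 119×218/255 = 25942/255 ≈ 101.733 → 102
G: 146×82/255 = 11972/255 ≈ 46.949 → 47
B: 102×177/255 = 18054/255 ≈ 70.800 → 71
= RGB(102, 47, 71)


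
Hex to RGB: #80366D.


80 → 128 (R)
36 → 54 (G)
6D → 109 (B)
= RGB(128, 54, 109)


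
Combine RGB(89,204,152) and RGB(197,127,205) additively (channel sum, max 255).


Additive: each channel = min(255, C₁+C₂)
R: 89+197 = 286 → 255
G: 204+127 = 331 → 255
B: 152+205 = 357 → 255
= RGB(255, 255, 255)


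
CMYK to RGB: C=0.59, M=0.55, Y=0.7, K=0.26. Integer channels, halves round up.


R = 255 × (1-C) × (1-K) = 255 × 0.41 × 0.74 = 77.367 → 77
G = 255 × (1-M) × (1-K) = 255 × 0.45 × 0.74 = 84.915 → 85
B = 255 × (1-Y) × (1-K) = 255 × 0.30 × 0.74 = 56.61 → 57
= RGB(77, 85, 57)


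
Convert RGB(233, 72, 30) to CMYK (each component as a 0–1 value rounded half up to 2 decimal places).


R'=233/255≈0.9137, G'=72/255≈0.2824, B'=30/255≈0.1176
K = 1 - max(R',G',B') = 1 - 233/255 = 22/255 = 0.08627… → 0.09
(1-R'-K)/(1-K) simplifies to (max-R)/max with max = 233:
C = (233-233)/233 = 0/233 = 0 → 0.00
M = (233-72)/233 = 161/233 = 0.69098… → 0.69
Y = (233-30)/233 = 203/233 = 0.87124… → 0.87
= CMYK(0.00, 0.69, 0.87, 0.09)


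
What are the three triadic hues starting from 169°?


Triadic: equally spaced at 120° intervals
H1 = 169°
H2 = (169 + 120) mod 360 = 289°
H3 = (169 + 240) mod 360 = 49°
Triadic = 169°, 289°, 49°


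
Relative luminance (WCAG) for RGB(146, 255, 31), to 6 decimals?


Linearize each channel (sRGB transfer function): c = v/255; c_lin = c/12.92 if c ≤ 0.04045, else ((c+0.055)/1.055)^2.4
  R: 146/255 ≈ 0.572549 > 0.04045 → ((0.572549+0.055)/1.055)^2.4 ≈ 0.287441
  G: 255/255 ≈ 1.000000 > 0.04045 → ((1.000000+0.055)/1.055)^2.4 ≈ 1.000000
  B: 31/255 ≈ 0.121569 > 0.04045 → ((0.121569+0.055)/1.055)^2.4 ≈ 0.013702
R_lin = 0.287441, G_lin = 1.000000, B_lin = 0.013702
L = 0.2126×R + 0.7152×G + 0.0722×B
L = 0.2126×0.287441 + 0.7152×1.000000 + 0.0722×0.013702
L ≈ 0.777299


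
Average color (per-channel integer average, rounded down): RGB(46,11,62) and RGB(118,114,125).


Midpoint: each channel = ⌊(C₁+C₂)/2⌋
R: ⌊(46+118)/2⌋ = 82
G: ⌊(11+114)/2⌋ = 62
B: ⌊(62+125)/2⌋ = 93
= RGB(82, 62, 93)


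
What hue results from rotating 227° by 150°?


New hue = (H + rotation) mod 360
New hue = (227 + 150) mod 360
= 377 mod 360
= 17°


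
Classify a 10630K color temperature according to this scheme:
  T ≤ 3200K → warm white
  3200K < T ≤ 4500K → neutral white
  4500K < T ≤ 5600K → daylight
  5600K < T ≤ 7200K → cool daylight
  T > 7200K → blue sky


Temperature: 10630K
10630K > 7200K → blue sky
Classification: blue sky


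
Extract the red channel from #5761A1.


Color: #5761A1
R = 57 = 87
G = 61 = 97
B = A1 = 161
Red = 87


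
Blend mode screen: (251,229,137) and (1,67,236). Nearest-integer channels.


Screen: C = 255 - (255-A)×(255-B)/255, rounded to nearest integer
R: 255 - (255-251)×(255-1)/255 = 255 - 1016/255 ≈ 255 - 3.984 = 251.016 → 251
G: 255 - (255-229)×(255-67)/255 = 255 - 4888/255 ≈ 255 - 19.169 = 235.831 → 236
B: 255 - (255-137)×(255-236)/255 = 255 - 2242/255 ≈ 255 - 8.792 = 246.208 → 246
= RGB(251, 236, 246)


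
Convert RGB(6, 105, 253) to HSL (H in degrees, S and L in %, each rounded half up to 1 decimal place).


Normalize: R'=6/255≈0.0235, G'=105/255≈0.4118, B'=253/255≈0.9922
Max=253/255, Min=6/255, Δ=Max-Min=247/255
L = (Max+Min)/2 = (253+6)/510 = 259/510 = 0.50784… → L = 50.8%
L > 0.5 → S = Δ/(2-Max-Min) = 247/(510-253-6) = 247/251 = 0.98406… → S = 98.4%
(the 1/255 factors cancel in S and H, so raw channel differences can be used)
Max is B' → H = 60 × ((R-G)/Δ + 4) = 60 × ((6-105)/247 + 4)
  -99/247 + 4 = -0.4008… + 4 = 3.5991…
  H = 60 × 3.5991… = 215.951…° → H = 216.0°
= HSL(216.0°, 98.4%, 50.8%)


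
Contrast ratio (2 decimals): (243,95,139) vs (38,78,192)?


Linearize each sRGB channel c=v/255: c/12.92 if c ≤ 0.04045 else ((c+0.055)/1.055)^2.4
L = 0.2126×R_lin + 0.7152×G_lin + 0.0722×B_lin
Color 1 (243,95,139):
  R=243: 243/255≈0.9529 > 0.04045 → ((0.9529+0.055)/1.055)^2.4 ≈ 0.89627
  G=95: 95/255≈0.3725 > 0.04045 → ((0.3725+0.055)/1.055)^2.4 ≈ 0.11444
  B=139: 139/255≈0.5451 > 0.04045 → ((0.5451+0.055)/1.055)^2.4 ≈ 0.25818
  L1 = 0.2126×0.89627 + 0.7152×0.11444 + 0.0722×0.25818 ≈ 0.29103
Color 2 (38,78,192):
  R=38: 38/255≈0.1490 > 0.04045 → ((0.1490+0.055)/1.055)^2.4 ≈ 0.01938
  G=78: 78/255≈0.3059 > 0.04045 → ((0.3059+0.055)/1.055)^2.4 ≈ 0.07619
  B=192: 192/255≈0.7529 > 0.04045 → ((0.7529+0.055)/1.055)^2.4 ≈ 0.52712
  L2 = 0.2126×0.01938 + 0.7152×0.07619 + 0.0722×0.52712 ≈ 0.09667
Lighter = 0.29103, Darker = 0.09667
Ratio = (L_lighter + 0.05) / (L_darker + 0.05)
Ratio = (0.29103 + 0.05) / (0.09667 + 0.05) = 0.34103 / 0.14667 ≈ 2.3252
Ratio ≈ 2.33:1


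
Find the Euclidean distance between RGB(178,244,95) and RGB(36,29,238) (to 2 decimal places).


d = √[(R₁-R₂)² + (G₁-G₂)² + (B₁-B₂)²]
d = √[(178-36)² + (244-29)² + (95-238)²]
d = √[20164 + 46225 + 20449]
d = √86838
d ≈ 294.68


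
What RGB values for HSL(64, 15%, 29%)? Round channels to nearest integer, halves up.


H=64°, S=0.15, L=0.29
C = (1-|2L-1|)×S = (1-|-0.42|)×0.15 = 0.087
H' = H/60 = 64/60 ≈ 1.0667; X = C×(1-|H' mod 2 - 1|) = 0.0812
m = L - C/2 = 0.29 - 0.0435 = 0.2465
Sector ⌊H'⌋ = 1 → (R',G',B') = (0.0812, 0.087, 0.0)
RGB = ((R'+m)×255, (G'+m)×255, (B'+m)×255) = (83.5635, 85.0425, 62.8575)
Round half up → RGB(84, 85, 63)


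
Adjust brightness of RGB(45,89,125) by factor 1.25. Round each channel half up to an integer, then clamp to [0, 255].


Multiply each channel by 1.25, round half up, clamp to [0, 255]
R: 45×1.25 = 56.25 → round → 56
G: 89×1.25 = 111.25 → round → 111
B: 125×1.25 = 156.25 → round → 156
= RGB(56, 111, 156)


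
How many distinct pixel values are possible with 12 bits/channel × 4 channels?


Total bits = 12 bits/channel × 4 channels = 48 bits
Distinct pixel values = 2^48
= 281,474,976,710,656 pixel values


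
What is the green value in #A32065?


Color: #A32065
R = A3 = 163
G = 20 = 32
B = 65 = 101
Green = 32


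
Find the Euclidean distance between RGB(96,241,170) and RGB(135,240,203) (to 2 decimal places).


d = √[(R₁-R₂)² + (G₁-G₂)² + (B₁-B₂)²]
d = √[(96-135)² + (241-240)² + (170-203)²]
d = √[1521 + 1 + 1089]
d = √2611
d ≈ 51.10


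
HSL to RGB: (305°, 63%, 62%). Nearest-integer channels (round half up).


H=305°, S=0.63, L=0.62
C = (1-|2L-1|)×S = (1-|0.24|)×0.63 = 0.4788
H' = H/60 = 305/60 ≈ 5.0833; X = C×(1-|H' mod 2 - 1|) = 0.4389
m = L - C/2 = 0.62 - 0.2394 = 0.3806
Sector ⌊H'⌋ = 5 → (R',G',B') = (0.4788, 0.0, 0.4389)
RGB = ((R'+m)×255, (G'+m)×255, (B'+m)×255) = (219.147, 97.053, 208.9725)
Round half up → RGB(219, 97, 209)


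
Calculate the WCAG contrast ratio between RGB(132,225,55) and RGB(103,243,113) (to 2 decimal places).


Linearize each sRGB channel c=v/255: c/12.92 if c ≤ 0.04045 else ((c+0.055)/1.055)^2.4
L = 0.2126×R_lin + 0.7152×G_lin + 0.0722×B_lin
Color 1 (132,225,55):
  R=132: 132/255≈0.5176 > 0.04045 → ((0.5176+0.055)/1.055)^2.4 ≈ 0.23074
  G=225: 225/255≈0.8824 > 0.04045 → ((0.8824+0.055)/1.055)^2.4 ≈ 0.75294
  B=55: 55/255≈0.2157 > 0.04045 → ((0.2157+0.055)/1.055)^2.4 ≈ 0.03820
  L1 = 0.2126×0.23074 + 0.7152×0.75294 + 0.0722×0.03820 ≈ 0.59032
Color 2 (103,243,113):
  R=103: 103/255≈0.4039 > 0.04045 → ((0.4039+0.055)/1.055)^2.4 ≈ 0.13563
  G=243: 243/255≈0.9529 > 0.04045 → ((0.9529+0.055)/1.055)^2.4 ≈ 0.89627
  B=113: 113/255≈0.4431 > 0.04045 → ((0.4431+0.055)/1.055)^2.4 ≈ 0.16513
  L2 = 0.2126×0.13563 + 0.7152×0.89627 + 0.0722×0.16513 ≈ 0.68177
Lighter = 0.68177, Darker = 0.59032
Ratio = (L_lighter + 0.05) / (L_darker + 0.05)
Ratio = (0.68177 + 0.05) / (0.59032 + 0.05) = 0.73177 / 0.64032 ≈ 1.1428
Ratio ≈ 1.14:1


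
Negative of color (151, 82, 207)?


Invert: (255-R, 255-G, 255-B)
R: 255-151 = 104
G: 255-82 = 173
B: 255-207 = 48
= RGB(104, 173, 48)


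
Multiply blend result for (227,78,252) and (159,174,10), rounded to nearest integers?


Multiply: C = A×B/255, rounded to nearest integer
R: 227×159/255 = 36093/255 ≈ 141.541 → 142
G: 78×174/255 = 13572/255 ≈ 53.224 → 53
B: 252×10/255 = 2520/255 ≈ 9.882 → 10
= RGB(142, 53, 10)


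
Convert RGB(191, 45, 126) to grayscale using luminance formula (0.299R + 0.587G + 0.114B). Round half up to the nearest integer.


Gray = 0.299×R + 0.587×G + 0.114×B
Gray = 0.299×191 + 0.587×45 + 0.114×126
Gray = 57.109 + 26.415 + 14.364
Gray = 97.888 → round half up → 98
Gray = 98


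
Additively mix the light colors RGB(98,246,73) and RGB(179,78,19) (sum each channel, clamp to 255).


Additive: each channel = min(255, C₁+C₂)
R: 98+179 = 277 → 255
G: 246+78 = 324 → 255
B: 73+19 = 92 → 92
= RGB(255, 255, 92)


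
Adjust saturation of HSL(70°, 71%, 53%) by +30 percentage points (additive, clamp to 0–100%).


Original S = 71%
Adjustment = +30 percentage points
New S = 71 + (30) = 101
Clamp to [0, 100] → 100
= HSL(70°, 100%, 53%)


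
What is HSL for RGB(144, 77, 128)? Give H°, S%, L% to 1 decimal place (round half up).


Normalize: R'=144/255≈0.5647, G'=77/255≈0.3020, B'=128/255≈0.5020
Max=144/255, Min=77/255, Δ=Max-Min=67/255
L = (Max+Min)/2 = (144+77)/510 = 221/510 = 0.43333… → L = 43.3%
L ≤ 0.5 → S = Δ/(Max+Min) = 67/(144+77) = 67/221 = 0.30316… → S = 30.3%
(the 1/255 factors cancel in S and H, so raw channel differences can be used)
Max is R' → H = 60 × (((G-B)/Δ) mod 6) = 60 × (((77-128)/67) mod 6)
  (-51)/67 = -0.7611…; negative, so add 6 → 5.2388…
  H = 60 × 5.2388… = 314.328…° → H = 314.3°
= HSL(314.3°, 30.3%, 43.3%)


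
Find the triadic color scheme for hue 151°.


Triadic: equally spaced at 120° intervals
H1 = 151°
H2 = (151 + 120) mod 360 = 271°
H3 = (151 + 240) mod 360 = 31°
Triadic = 151°, 271°, 31°


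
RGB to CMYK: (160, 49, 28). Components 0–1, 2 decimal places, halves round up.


R'=160/255≈0.6275, G'=49/255≈0.1922, B'=28/255≈0.1098
K = 1 - max(R',G',B') = 1 - 160/255 = 95/255 = 0.37254… → 0.37
(1-R'-K)/(1-K) simplifies to (max-R)/max with max = 160:
C = (160-160)/160 = 0/160 = 0 → 0.00
M = (160-49)/160 = 111/160 = 0.69375 → 0.69
Y = (160-28)/160 = 132/160 = 0.825 → 0.83
= CMYK(0.00, 0.69, 0.83, 0.37)


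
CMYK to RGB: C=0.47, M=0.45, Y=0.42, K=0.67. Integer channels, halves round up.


R = 255 × (1-C) × (1-K) = 255 × 0.53 × 0.33 = 44.5995 → 45
G = 255 × (1-M) × (1-K) = 255 × 0.55 × 0.33 = 46.2825 → 46
B = 255 × (1-Y) × (1-K) = 255 × 0.58 × 0.33 = 48.807 → 49
= RGB(45, 46, 49)


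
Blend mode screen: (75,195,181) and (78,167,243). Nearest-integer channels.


Screen: C = 255 - (255-A)×(255-B)/255, rounded to nearest integer
R: 255 - (255-75)×(255-78)/255 = 255 - 31860/255 ≈ 255 - 124.941 = 130.059 → 130
G: 255 - (255-195)×(255-167)/255 = 255 - 5280/255 ≈ 255 - 20.706 = 234.294 → 234
B: 255 - (255-181)×(255-243)/255 = 255 - 888/255 ≈ 255 - 3.482 = 251.518 → 252
= RGB(130, 234, 252)


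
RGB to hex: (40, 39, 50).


R = 40 → 28 (hex)
G = 39 → 27 (hex)
B = 50 → 32 (hex)
Hex = #282732


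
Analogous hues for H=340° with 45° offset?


Base hue: 340°
Left analog: (340 - 45) mod 360 = 295°
Right analog: (340 + 45) mod 360 = 25°
Analogous hues = 295° and 25°


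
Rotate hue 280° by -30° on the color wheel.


New hue = (H + rotation) mod 360
New hue = (280 -30) mod 360
= 250 mod 360
= 250°


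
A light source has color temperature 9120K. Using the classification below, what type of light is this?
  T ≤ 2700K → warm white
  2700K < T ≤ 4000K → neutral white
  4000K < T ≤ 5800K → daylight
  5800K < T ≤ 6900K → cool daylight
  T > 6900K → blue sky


Temperature: 9120K
9120K > 6900K → blue sky
Classification: blue sky


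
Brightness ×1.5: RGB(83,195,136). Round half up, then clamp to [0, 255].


Multiply each channel by 1.5, round half up, clamp to [0, 255]
R: 83×1.5 = 124.5 → round → 125
G: 195×1.5 = 292.5 → round → 293 → clamp → 255
B: 136×1.5 = 204
= RGB(125, 255, 204)


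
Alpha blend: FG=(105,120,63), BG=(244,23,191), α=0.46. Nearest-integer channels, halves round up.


C = α×F + (1-α)×B, with 1-α = 0.54
R: 0.46×105 + 0.54×244 = 48.30 + 131.76 = 180.06 → 180
G: 0.46×120 + 0.54×23 = 55.20 + 12.42 = 67.62 → 68
B: 0.46×63 + 0.54×191 = 28.98 + 103.14 = 132.12 → 132
= RGB(180, 68, 132)


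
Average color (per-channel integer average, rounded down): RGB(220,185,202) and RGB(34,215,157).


Midpoint: each channel = ⌊(C₁+C₂)/2⌋
R: ⌊(220+34)/2⌋ = 127
G: ⌊(185+215)/2⌋ = 200
B: ⌊(202+157)/2⌋ = 179
= RGB(127, 200, 179)


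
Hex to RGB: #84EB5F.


84 → 132 (R)
EB → 235 (G)
5F → 95 (B)
= RGB(132, 235, 95)


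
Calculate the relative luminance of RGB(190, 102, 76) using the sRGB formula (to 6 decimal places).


Linearize each channel (sRGB transfer function): c = v/255; c_lin = c/12.92 if c ≤ 0.04045, else ((c+0.055)/1.055)^2.4
  R: 190/255 ≈ 0.745098 > 0.04045 → ((0.745098+0.055)/1.055)^2.4 ≈ 0.514918
  G: 102/255 ≈ 0.400000 > 0.04045 → ((0.400000+0.055)/1.055)^2.4 ≈ 0.132868
  B: 76/255 ≈ 0.298039 > 0.04045 → ((0.298039+0.055)/1.055)^2.4 ≈ 0.072272
R_lin = 0.514918, G_lin = 0.132868, B_lin = 0.072272
L = 0.2126×R + 0.7152×G + 0.0722×B
L = 0.2126×0.514918 + 0.7152×0.132868 + 0.0722×0.072272
L ≈ 0.209717


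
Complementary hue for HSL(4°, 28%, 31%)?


Complement = opposite side of color wheel = hue + 180°
H' = (4 + 180) mod 360 = 184°
S and L unchanged.
= HSL(184°, 28%, 31%)


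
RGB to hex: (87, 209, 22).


R = 87 → 57 (hex)
G = 209 → D1 (hex)
B = 22 → 16 (hex)
Hex = #57D116


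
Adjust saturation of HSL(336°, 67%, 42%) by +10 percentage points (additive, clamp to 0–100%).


Original S = 67%
Adjustment = +10 percentage points
New S = 67 + (10) = 77
Clamp to [0, 100] → 77
= HSL(336°, 77%, 42%)


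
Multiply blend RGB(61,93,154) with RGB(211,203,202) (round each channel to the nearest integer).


Multiply: C = A×B/255, rounded to nearest integer
R: 61×211/255 = 12871/255 ≈ 50.475 → 50
G: 93×203/255 = 18879/255 ≈ 74.035 → 74
B: 154×202/255 = 31108/255 ≈ 121.992 → 122
= RGB(50, 74, 122)


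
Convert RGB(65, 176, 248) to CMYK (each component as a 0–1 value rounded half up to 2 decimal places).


R'=65/255≈0.2549, G'=176/255≈0.6902, B'=248/255≈0.9725
K = 1 - max(R',G',B') = 1 - 248/255 = 7/255 = 0.02745… → 0.03
(1-R'-K)/(1-K) simplifies to (max-R)/max with max = 248:
C = (248-65)/248 = 183/248 = 0.73790… → 0.74
M = (248-176)/248 = 72/248 = 0.29032… → 0.29
Y = (248-248)/248 = 0/248 = 0 → 0.00
= CMYK(0.74, 0.29, 0.00, 0.03)


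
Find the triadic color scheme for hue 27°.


Triadic: equally spaced at 120° intervals
H1 = 27°
H2 = (27 + 120) mod 360 = 147°
H3 = (27 + 240) mod 360 = 267°
Triadic = 27°, 147°, 267°


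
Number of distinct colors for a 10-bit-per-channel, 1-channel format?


Total bits = 10 bits/channel × 1 channels = 10 bits
Distinct colors = 2^10
= 1,024 colors


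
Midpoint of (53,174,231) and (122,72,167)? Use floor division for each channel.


Midpoint: each channel = ⌊(C₁+C₂)/2⌋
R: ⌊(53+122)/2⌋ = 87
G: ⌊(174+72)/2⌋ = 123
B: ⌊(231+167)/2⌋ = 199
= RGB(87, 123, 199)


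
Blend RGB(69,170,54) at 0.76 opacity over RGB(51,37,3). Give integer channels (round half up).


C = α×F + (1-α)×B, with 1-α = 0.24
R: 0.76×69 + 0.24×51 = 52.44 + 12.24 = 64.68 → 65
G: 0.76×170 + 0.24×37 = 129.20 + 8.88 = 138.08 → 138
B: 0.76×54 + 0.24×3 = 41.04 + 0.72 = 41.76 → 42
= RGB(65, 138, 42)


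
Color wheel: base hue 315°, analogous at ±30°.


Base hue: 315°
Left analog: (315 - 30) mod 360 = 285°
Right analog: (315 + 30) mod 360 = 345°
Analogous hues = 285° and 345°


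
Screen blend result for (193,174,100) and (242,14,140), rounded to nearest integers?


Screen: C = 255 - (255-A)×(255-B)/255, rounded to nearest integer
R: 255 - (255-193)×(255-242)/255 = 255 - 806/255 ≈ 255 - 3.161 = 251.839 → 252
G: 255 - (255-174)×(255-14)/255 = 255 - 19521/255 ≈ 255 - 76.553 = 178.447 → 178
B: 255 - (255-100)×(255-140)/255 = 255 - 17825/255 ≈ 255 - 69.902 = 185.098 → 185
= RGB(252, 178, 185)


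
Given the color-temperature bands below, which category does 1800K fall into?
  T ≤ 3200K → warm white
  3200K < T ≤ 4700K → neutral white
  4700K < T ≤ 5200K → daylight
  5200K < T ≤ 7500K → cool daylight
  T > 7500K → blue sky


Temperature: 1800K
1800K ≤ 3200K → warm white
Classification: warm white


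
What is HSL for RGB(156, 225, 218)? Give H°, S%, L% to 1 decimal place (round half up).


Normalize: R'=156/255≈0.6118, G'=225/255≈0.8824, B'=218/255≈0.8549
Max=225/255, Min=156/255, Δ=Max-Min=69/255
L = (Max+Min)/2 = (225+156)/510 = 381/510 = 0.74705… → L = 74.7%
L > 0.5 → S = Δ/(2-Max-Min) = 69/(510-225-156) = 69/129 = 0.53488… → S = 53.5%
(the 1/255 factors cancel in S and H, so raw channel differences can be used)
Max is G' → H = 60 × ((B-R)/Δ + 2) = 60 × ((218-156)/69 + 2)
  62/69 + 2 = 0.8985… + 2 = 2.8985…
  H = 60 × 2.8985… = 173.913…° → H = 173.9°
= HSL(173.9°, 53.5%, 74.7%)


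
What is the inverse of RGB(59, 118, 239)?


Invert: (255-R, 255-G, 255-B)
R: 255-59 = 196
G: 255-118 = 137
B: 255-239 = 16
= RGB(196, 137, 16)


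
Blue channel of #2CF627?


Color: #2CF627
R = 2C = 44
G = F6 = 246
B = 27 = 39
Blue = 39


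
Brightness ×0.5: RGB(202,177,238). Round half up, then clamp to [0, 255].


Multiply each channel by 0.5, round half up, clamp to [0, 255]
R: 202×0.5 = 101
G: 177×0.5 = 88.5 → round → 89
B: 238×0.5 = 119
= RGB(101, 89, 119)


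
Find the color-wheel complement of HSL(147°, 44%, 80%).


Complement = opposite side of color wheel = hue + 180°
H' = (147 + 180) mod 360 = 327°
S and L unchanged.
= HSL(327°, 44%, 80%)


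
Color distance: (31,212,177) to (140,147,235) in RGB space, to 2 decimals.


d = √[(R₁-R₂)² + (G₁-G₂)² + (B₁-B₂)²]
d = √[(31-140)² + (212-147)² + (177-235)²]
d = √[11881 + 4225 + 3364]
d = √19470
d ≈ 139.53


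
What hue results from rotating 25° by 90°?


New hue = (H + rotation) mod 360
New hue = (25 + 90) mod 360
= 115 mod 360
= 115°


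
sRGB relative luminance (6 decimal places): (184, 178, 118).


Linearize each channel (sRGB transfer function): c = v/255; c_lin = c/12.92 if c ≤ 0.04045, else ((c+0.055)/1.055)^2.4
  R: 184/255 ≈ 0.721569 > 0.04045 → ((0.721569+0.055)/1.055)^2.4 ≈ 0.479320
  G: 178/255 ≈ 0.698039 > 0.04045 → ((0.698039+0.055)/1.055)^2.4 ≈ 0.445201
  B: 118/255 ≈ 0.462745 > 0.04045 → ((0.462745+0.055)/1.055)^2.4 ≈ 0.181164
R_lin = 0.479320, G_lin = 0.445201, B_lin = 0.181164
L = 0.2126×R + 0.7152×G + 0.0722×B
L = 0.2126×0.479320 + 0.7152×0.445201 + 0.0722×0.181164
L ≈ 0.433391


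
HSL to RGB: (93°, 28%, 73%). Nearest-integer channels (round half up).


H=93°, S=0.28, L=0.73
C = (1-|2L-1|)×S = (1-|0.46|)×0.28 = 0.1512
H' = H/60 = 93/60 ≈ 1.5500; X = C×(1-|H' mod 2 - 1|) = 0.06804
m = L - C/2 = 0.73 - 0.0756 = 0.6544
Sector ⌊H'⌋ = 1 → (R',G',B') = (0.06804, 0.1512, 0.0)
RGB = ((R'+m)×255, (G'+m)×255, (B'+m)×255) = (184.2222, 205.428, 166.872)
Round half up → RGB(184, 205, 167)


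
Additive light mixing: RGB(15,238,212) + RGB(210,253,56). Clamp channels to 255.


Additive: each channel = min(255, C₁+C₂)
R: 15+210 = 225 → 225
G: 238+253 = 491 → 255
B: 212+56 = 268 → 255
= RGB(225, 255, 255)


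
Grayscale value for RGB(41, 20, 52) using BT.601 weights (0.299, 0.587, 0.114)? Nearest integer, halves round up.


Gray = 0.299×R + 0.587×G + 0.114×B
Gray = 0.299×41 + 0.587×20 + 0.114×52
Gray = 12.259 + 11.740 + 5.928
Gray = 29.927 → round half up → 30
Gray = 30


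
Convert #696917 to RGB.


69 → 105 (R)
69 → 105 (G)
17 → 23 (B)
= RGB(105, 105, 23)


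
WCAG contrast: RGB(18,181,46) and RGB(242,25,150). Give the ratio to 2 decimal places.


Linearize each sRGB channel c=v/255: c/12.92 if c ≤ 0.04045 else ((c+0.055)/1.055)^2.4
L = 0.2126×R_lin + 0.7152×G_lin + 0.0722×B_lin
Color 1 (18,181,46):
  R=18: 18/255≈0.0706 > 0.04045 → ((0.0706+0.055)/1.055)^2.4 ≈ 0.00605
  G=181: 181/255≈0.7098 > 0.04045 → ((0.7098+0.055)/1.055)^2.4 ≈ 0.46208
  B=46: 46/255≈0.1804 > 0.04045 → ((0.1804+0.055)/1.055)^2.4 ≈ 0.02732
  L1 = 0.2126×0.00605 + 0.7152×0.46208 + 0.0722×0.02732 ≈ 0.33374
Color 2 (242,25,150):
  R=242: 242/255≈0.9490 > 0.04045 → ((0.9490+0.055)/1.055)^2.4 ≈ 0.88792
  G=25: 25/255≈0.0980 > 0.04045 → ((0.0980+0.055)/1.055)^2.4 ≈ 0.00972
  B=150: 150/255≈0.5882 > 0.04045 → ((0.5882+0.055)/1.055)^2.4 ≈ 0.30499
  L2 = 0.2126×0.88792 + 0.7152×0.00972 + 0.0722×0.30499 ≈ 0.21775
Lighter = 0.33374, Darker = 0.21775
Ratio = (L_lighter + 0.05) / (L_darker + 0.05)
Ratio = (0.33374 + 0.05) / (0.21775 + 0.05) = 0.38374 / 0.26775 ≈ 1.4332
Ratio ≈ 1.43:1


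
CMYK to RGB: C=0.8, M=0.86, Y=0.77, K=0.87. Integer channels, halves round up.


R = 255 × (1-C) × (1-K) = 255 × 0.20 × 0.13 = 6.63 → 7
G = 255 × (1-M) × (1-K) = 255 × 0.14 × 0.13 = 4.641 → 5
B = 255 × (1-Y) × (1-K) = 255 × 0.23 × 0.13 = 7.6245 → 8
= RGB(7, 5, 8)


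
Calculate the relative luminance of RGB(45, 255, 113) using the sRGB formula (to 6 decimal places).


Linearize each channel (sRGB transfer function): c = v/255; c_lin = c/12.92 if c ≤ 0.04045, else ((c+0.055)/1.055)^2.4
  R: 45/255 ≈ 0.176471 > 0.04045 → ((0.176471+0.055)/1.055)^2.4 ≈ 0.026241
  G: 255/255 ≈ 1.000000 > 0.04045 → ((1.000000+0.055)/1.055)^2.4 ≈ 1.000000
  B: 113/255 ≈ 0.443137 > 0.04045 → ((0.443137+0.055)/1.055)^2.4 ≈ 0.165132
R_lin = 0.026241, G_lin = 1.000000, B_lin = 0.165132
L = 0.2126×R + 0.7152×G + 0.0722×B
L = 0.2126×0.026241 + 0.7152×1.000000 + 0.0722×0.165132
L ≈ 0.732701


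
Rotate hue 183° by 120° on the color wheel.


New hue = (H + rotation) mod 360
New hue = (183 + 120) mod 360
= 303 mod 360
= 303°


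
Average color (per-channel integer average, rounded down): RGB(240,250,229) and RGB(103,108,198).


Midpoint: each channel = ⌊(C₁+C₂)/2⌋
R: ⌊(240+103)/2⌋ = 171
G: ⌊(250+108)/2⌋ = 179
B: ⌊(229+198)/2⌋ = 213
= RGB(171, 179, 213)


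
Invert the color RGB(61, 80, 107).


Invert: (255-R, 255-G, 255-B)
R: 255-61 = 194
G: 255-80 = 175
B: 255-107 = 148
= RGB(194, 175, 148)


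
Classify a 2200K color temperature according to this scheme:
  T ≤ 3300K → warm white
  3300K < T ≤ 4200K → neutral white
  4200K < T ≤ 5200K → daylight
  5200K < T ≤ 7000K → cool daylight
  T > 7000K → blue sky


Temperature: 2200K
2200K ≤ 3300K → warm white
Classification: warm white


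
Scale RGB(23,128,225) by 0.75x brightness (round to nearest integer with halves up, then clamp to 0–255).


Multiply each channel by 0.75, round half up, clamp to [0, 255]
R: 23×0.75 = 17.25 → round → 17
G: 128×0.75 = 96
B: 225×0.75 = 168.75 → round → 169
= RGB(17, 96, 169)


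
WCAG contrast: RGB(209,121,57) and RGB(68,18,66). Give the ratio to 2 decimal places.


Linearize each sRGB channel c=v/255: c/12.92 if c ≤ 0.04045 else ((c+0.055)/1.055)^2.4
L = 0.2126×R_lin + 0.7152×G_lin + 0.0722×B_lin
Color 1 (209,121,57):
  R=209: 209/255≈0.8196 > 0.04045 → ((0.8196+0.055)/1.055)^2.4 ≈ 0.63760
  G=121: 121/255≈0.4745 > 0.04045 → ((0.4745+0.055)/1.055)^2.4 ≈ 0.19120
  B=57: 57/255≈0.2235 > 0.04045 → ((0.2235+0.055)/1.055)^2.4 ≈ 0.04092
  L1 = 0.2126×0.63760 + 0.7152×0.19120 + 0.0722×0.04092 ≈ 0.27525
Color 2 (68,18,66):
  R=68: 68/255≈0.2667 > 0.04045 → ((0.2667+0.055)/1.055)^2.4 ≈ 0.05781
  G=18: 18/255≈0.0706 > 0.04045 → ((0.0706+0.055)/1.055)^2.4 ≈ 0.00605
  B=66: 66/255≈0.2588 > 0.04045 → ((0.2588+0.055)/1.055)^2.4 ≈ 0.05448
  L2 = 0.2126×0.05781 + 0.7152×0.00605 + 0.0722×0.05448 ≈ 0.02055
Lighter = 0.27525, Darker = 0.02055
Ratio = (L_lighter + 0.05) / (L_darker + 0.05)
Ratio = (0.27525 + 0.05) / (0.02055 + 0.05) = 0.32525 / 0.07055 ≈ 4.6103
Ratio ≈ 4.61:1
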